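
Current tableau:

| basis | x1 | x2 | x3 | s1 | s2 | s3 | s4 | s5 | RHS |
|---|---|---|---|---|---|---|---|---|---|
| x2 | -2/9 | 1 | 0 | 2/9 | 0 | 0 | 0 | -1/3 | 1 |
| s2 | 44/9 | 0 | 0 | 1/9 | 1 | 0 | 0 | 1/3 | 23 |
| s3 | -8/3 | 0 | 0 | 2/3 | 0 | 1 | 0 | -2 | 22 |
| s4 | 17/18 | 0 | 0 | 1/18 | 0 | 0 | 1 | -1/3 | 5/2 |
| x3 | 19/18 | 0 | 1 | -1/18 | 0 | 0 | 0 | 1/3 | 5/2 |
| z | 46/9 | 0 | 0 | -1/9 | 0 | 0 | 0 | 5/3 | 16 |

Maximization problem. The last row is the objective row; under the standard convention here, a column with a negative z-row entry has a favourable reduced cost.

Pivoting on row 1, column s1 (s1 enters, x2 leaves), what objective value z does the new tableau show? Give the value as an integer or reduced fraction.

Minimum ratio for s1: 1/(2/9) = 9/2.
z changes by −(z-row coeff of s1)·ratio = −(-1/9)·(9/2) = 1/2.
New z = 16 + (1/2) = 33/2.

33/2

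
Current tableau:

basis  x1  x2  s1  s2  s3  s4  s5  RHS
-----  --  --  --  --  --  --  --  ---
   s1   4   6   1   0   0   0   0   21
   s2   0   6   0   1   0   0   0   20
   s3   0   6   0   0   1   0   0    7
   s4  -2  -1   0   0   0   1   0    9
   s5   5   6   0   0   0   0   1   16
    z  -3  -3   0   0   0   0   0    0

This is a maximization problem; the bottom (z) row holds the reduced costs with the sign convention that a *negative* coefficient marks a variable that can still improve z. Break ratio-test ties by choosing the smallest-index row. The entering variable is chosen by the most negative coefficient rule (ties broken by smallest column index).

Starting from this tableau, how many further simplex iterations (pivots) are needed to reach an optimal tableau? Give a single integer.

pivot: x1 in, s5 out → z = 48/5
No improving column remains; optimal.

1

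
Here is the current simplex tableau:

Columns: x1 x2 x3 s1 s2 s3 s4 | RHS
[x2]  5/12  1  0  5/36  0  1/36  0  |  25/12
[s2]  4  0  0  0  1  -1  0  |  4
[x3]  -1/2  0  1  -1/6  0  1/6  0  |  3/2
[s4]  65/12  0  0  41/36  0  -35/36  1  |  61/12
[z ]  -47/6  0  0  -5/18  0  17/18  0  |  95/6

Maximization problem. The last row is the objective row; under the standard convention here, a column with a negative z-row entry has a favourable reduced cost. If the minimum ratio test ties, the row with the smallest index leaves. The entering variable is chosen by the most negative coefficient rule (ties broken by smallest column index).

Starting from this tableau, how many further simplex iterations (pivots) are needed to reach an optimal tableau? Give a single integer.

2

pivot: x1 in, s4 out → z = 1507/65
pivot: s3 in, x2 out → z = 154/5
No improving column remains; optimal.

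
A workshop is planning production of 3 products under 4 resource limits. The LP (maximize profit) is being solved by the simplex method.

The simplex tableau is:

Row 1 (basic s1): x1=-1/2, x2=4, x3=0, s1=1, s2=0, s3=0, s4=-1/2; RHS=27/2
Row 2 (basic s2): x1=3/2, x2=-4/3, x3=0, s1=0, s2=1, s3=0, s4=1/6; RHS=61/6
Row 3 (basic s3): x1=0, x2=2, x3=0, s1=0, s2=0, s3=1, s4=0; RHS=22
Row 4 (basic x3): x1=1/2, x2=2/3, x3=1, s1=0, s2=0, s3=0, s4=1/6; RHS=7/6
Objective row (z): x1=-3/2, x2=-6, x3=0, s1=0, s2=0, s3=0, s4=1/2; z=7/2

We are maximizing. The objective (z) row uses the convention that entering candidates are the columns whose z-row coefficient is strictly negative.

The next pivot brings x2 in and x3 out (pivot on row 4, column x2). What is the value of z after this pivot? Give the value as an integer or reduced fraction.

14

Minimum ratio for x2: (7/6)/(2/3) = 7/4.
z changes by −(z-row coeff of x2)·ratio = −(-6)·(7/4) = 21/2.
New z = 7/2 + (21/2) = 14.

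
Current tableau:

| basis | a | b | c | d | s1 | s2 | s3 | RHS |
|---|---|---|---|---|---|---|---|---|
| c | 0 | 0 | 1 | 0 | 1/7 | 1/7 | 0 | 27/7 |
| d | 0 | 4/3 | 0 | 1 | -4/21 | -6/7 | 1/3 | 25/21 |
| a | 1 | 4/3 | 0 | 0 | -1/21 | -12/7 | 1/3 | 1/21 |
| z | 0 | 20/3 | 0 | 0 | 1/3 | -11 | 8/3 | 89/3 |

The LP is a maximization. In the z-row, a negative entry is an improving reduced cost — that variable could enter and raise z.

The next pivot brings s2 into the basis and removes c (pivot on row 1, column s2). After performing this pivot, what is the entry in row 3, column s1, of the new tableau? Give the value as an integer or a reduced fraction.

5/3

Pivot element is row 1, column s2: 1/7.
Normalize row 1: new (row 1, s1) = (1/7)/(1/7) = 1.
row 3 ← row 3 − (-12/7)·(new row 1): -1/21 − (-12/7)·1 = 5/3.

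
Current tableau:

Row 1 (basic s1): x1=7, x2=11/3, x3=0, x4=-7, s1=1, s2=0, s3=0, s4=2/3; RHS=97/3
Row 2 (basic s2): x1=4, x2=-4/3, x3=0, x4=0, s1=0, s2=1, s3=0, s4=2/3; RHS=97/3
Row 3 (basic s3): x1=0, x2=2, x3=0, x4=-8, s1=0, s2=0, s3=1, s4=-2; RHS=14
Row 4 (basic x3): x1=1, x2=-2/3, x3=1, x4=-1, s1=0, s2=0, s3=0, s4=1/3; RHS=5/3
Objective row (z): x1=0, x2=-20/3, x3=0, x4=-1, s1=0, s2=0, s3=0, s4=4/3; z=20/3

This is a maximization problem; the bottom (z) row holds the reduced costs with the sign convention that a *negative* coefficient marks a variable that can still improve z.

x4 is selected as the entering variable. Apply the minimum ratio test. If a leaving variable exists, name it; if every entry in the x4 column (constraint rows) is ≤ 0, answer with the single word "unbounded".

x4-column entries: row 1: -7, row 2: 0, row 3: -8, row 4: -1. All ≤ 0, so x4 can increase without bound; the LP is unbounded in this direction.

unbounded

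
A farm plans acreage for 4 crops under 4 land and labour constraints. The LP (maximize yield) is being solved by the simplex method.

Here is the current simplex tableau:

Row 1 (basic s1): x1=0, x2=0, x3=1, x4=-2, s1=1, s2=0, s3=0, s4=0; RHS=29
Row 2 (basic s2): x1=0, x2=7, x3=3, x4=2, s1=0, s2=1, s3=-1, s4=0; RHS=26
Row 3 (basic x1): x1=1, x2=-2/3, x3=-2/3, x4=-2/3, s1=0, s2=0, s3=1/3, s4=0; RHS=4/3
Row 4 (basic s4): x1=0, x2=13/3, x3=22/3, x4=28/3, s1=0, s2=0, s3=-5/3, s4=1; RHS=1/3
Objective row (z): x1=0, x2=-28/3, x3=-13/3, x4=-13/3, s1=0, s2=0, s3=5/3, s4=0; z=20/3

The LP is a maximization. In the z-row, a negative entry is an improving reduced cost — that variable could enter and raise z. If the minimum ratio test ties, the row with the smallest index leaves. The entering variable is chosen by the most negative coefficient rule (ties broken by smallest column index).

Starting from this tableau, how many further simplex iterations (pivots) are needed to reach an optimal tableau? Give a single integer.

pivot: x2 in, s4 out → z = 96/13
pivot: s3 in, s2 out → z = 799/22
No improving column remains; optimal.

2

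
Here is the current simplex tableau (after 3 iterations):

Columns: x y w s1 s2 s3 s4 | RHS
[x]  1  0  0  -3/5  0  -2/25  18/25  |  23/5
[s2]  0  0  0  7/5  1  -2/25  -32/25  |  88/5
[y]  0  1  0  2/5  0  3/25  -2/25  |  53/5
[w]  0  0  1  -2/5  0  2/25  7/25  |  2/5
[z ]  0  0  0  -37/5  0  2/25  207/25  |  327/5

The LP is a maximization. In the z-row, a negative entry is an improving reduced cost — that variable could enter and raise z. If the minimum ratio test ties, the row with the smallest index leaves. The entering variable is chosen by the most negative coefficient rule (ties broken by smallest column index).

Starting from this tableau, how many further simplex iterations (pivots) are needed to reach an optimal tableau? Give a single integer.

pivot: s1 in, s2 out → z = 1109/7
pivot: s3 in, y out → z = 859/5
No improving column remains; optimal.

2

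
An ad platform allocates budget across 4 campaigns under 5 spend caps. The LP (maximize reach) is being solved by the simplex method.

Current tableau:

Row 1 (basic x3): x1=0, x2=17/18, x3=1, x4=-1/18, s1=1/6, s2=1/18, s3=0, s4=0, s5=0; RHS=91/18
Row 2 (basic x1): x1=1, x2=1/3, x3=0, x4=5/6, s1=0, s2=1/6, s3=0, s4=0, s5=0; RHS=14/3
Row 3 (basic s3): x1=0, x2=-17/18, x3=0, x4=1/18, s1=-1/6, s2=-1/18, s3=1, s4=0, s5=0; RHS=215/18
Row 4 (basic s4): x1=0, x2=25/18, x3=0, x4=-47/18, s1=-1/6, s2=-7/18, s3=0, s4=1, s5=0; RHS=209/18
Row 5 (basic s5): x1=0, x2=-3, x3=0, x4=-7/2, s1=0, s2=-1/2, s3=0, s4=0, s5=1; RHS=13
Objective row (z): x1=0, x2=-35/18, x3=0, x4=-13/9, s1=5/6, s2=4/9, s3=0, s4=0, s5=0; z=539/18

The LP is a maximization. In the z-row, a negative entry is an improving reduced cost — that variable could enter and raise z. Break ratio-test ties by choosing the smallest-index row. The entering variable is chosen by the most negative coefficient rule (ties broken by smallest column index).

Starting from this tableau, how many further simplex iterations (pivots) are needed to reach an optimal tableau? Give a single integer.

pivot: x2 in, x3 out → z = 686/17
pivot: x4 in, x1 out → z = 1323/29
No improving column remains; optimal.

2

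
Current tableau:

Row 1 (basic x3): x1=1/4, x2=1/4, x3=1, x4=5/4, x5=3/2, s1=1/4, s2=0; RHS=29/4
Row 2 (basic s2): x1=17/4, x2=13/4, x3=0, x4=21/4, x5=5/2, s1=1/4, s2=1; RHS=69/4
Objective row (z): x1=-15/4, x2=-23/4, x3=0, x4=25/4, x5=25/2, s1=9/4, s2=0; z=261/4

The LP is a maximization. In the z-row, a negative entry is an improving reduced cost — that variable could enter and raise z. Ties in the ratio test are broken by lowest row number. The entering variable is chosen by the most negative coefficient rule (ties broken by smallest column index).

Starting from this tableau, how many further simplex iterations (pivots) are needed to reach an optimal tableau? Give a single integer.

pivot: x2 in, s2 out → z = 1245/13
No improving column remains; optimal.

1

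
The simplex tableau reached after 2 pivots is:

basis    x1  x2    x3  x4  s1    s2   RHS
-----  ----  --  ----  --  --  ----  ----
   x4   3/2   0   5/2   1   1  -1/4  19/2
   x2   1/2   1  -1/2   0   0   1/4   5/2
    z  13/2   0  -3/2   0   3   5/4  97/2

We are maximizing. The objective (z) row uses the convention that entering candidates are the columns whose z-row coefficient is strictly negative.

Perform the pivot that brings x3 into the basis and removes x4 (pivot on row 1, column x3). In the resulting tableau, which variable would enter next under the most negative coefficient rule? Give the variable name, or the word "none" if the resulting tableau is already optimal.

Pivot element 5/2. New z-row = old z-row − (-3/2)·(row 1/(5/2)).
Updated z-row coefficients: x1: 37/5, x2: 0, x3: 0, x4: 3/5, s1: 18/5, s2: 11/10.
No coefficient is strictly negative; the tableau after this pivot is optimal.

none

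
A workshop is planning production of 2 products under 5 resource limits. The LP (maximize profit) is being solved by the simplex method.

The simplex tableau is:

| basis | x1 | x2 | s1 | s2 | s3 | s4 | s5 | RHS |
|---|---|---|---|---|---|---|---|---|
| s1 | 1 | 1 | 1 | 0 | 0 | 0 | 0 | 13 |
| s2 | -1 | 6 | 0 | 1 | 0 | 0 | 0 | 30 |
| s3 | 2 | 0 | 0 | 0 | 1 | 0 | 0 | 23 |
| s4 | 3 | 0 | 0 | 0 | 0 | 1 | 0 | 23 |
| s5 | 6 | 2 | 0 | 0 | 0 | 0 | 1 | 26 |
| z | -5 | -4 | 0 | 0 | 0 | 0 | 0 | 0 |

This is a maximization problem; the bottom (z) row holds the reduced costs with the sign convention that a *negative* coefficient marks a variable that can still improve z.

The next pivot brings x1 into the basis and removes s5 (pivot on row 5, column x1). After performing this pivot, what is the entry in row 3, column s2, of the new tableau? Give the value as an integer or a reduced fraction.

0

Pivot element is row 5, column x1: 6.
Normalize row 5: new (row 5, s2) = 0/6 = 0.
row 3 ← row 3 − 2·(new row 5): 0 − 2·0 = 0.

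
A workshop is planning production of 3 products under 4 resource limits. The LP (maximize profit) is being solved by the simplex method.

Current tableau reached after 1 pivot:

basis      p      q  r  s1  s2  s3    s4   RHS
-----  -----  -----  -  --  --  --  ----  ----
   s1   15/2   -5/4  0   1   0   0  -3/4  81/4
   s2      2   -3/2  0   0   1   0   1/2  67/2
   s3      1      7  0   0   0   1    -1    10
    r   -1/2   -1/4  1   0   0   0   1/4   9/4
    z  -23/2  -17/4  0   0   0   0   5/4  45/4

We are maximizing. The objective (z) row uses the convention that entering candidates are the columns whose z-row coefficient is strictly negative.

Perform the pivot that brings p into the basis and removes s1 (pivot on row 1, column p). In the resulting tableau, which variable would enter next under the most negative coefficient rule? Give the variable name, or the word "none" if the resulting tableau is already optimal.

q

Pivot element 15/2. New z-row = old z-row − (-23/2)·(row 1/(15/2)).
Updated z-row coefficients: p: 0, q: -37/6, r: 0, s1: 23/15, s2: 0, s3: 0, s4: 1/10.
The most negative is -37/6 in column q, so q would enter next.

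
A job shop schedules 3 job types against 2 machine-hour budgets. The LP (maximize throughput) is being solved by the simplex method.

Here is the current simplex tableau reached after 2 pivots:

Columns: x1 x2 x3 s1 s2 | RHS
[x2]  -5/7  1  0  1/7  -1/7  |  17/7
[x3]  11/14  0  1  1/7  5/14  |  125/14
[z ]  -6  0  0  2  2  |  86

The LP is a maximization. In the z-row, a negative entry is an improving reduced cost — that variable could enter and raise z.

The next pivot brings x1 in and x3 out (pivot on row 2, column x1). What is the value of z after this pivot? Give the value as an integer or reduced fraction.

1696/11

Minimum ratio for x1: (125/14)/(11/14) = 125/11.
z changes by −(z-row coeff of x1)·ratio = −(-6)·(125/11) = 750/11.
New z = 86 + (750/11) = 1696/11.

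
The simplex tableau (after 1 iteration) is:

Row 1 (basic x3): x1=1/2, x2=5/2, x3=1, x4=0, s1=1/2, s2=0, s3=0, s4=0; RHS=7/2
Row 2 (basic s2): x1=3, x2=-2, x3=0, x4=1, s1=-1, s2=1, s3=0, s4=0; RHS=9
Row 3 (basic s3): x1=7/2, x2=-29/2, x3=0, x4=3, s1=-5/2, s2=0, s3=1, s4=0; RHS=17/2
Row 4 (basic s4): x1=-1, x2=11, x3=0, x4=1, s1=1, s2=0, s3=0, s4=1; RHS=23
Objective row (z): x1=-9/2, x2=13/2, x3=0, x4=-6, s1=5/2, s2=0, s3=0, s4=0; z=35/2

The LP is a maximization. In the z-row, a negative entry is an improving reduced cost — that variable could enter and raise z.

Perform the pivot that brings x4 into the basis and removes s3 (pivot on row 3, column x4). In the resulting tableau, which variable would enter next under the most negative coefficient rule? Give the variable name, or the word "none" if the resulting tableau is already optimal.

x2

Pivot element 3. New z-row = old z-row − (-6)·(row 3/3).
Updated z-row coefficients: x1: 5/2, x2: -45/2, x3: 0, x4: 0, s1: -5/2, s2: 0, s3: 2, s4: 0.
The most negative is -45/2 in column x2, so x2 would enter next.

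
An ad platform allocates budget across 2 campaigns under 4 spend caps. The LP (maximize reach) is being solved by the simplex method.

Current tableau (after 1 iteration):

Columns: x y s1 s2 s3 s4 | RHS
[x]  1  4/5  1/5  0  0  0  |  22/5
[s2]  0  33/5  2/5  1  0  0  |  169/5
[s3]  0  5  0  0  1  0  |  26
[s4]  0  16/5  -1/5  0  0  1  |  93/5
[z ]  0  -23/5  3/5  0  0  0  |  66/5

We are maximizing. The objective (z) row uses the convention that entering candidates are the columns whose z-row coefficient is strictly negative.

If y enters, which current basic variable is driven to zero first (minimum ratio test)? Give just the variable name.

s2

Ratios: row 1 (x): (22/5)/(4/5) = 11/2; row 2 (s2): (169/5)/(33/5) = 169/33; row 3 (s3): 26/5 = 26/5; row 4 (s4): (93/5)/(16/5) = 93/16.
Minimum ratio 169/33 is in the s2 row, so s2 leaves.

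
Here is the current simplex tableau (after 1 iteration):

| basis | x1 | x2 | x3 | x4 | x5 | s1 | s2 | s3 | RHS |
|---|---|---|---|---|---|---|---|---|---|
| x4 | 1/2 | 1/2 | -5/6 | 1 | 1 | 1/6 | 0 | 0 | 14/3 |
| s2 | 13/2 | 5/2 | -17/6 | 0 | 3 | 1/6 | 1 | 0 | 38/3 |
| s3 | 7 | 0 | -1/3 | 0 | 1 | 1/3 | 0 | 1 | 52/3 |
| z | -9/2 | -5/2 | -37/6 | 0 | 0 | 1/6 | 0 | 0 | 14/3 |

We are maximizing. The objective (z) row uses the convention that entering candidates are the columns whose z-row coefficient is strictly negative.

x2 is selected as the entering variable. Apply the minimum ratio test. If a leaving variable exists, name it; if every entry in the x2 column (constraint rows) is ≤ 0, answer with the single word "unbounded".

s2

Ratios: row 1 (x4): (14/3)/(1/2) = 28/3; row 2 (s2): (38/3)/(5/2) = 76/15; row 3 (s3): entry 0 ≤ 0, skip.
Minimum ratio is in the s2 row, so s2 leaves.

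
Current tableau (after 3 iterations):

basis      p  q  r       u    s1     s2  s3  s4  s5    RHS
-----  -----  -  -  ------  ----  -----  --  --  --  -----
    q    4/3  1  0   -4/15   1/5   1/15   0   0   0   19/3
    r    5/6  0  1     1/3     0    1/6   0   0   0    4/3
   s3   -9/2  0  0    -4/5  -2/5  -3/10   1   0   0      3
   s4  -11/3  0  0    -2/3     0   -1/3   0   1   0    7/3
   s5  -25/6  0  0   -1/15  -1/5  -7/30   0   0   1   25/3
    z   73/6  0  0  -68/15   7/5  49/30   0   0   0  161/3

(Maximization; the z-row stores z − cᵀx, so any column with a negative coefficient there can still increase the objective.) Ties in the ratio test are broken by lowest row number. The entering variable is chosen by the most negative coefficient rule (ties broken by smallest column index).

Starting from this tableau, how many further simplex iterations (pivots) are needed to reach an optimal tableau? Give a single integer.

1

pivot: u in, r out → z = 359/5
No improving column remains; optimal.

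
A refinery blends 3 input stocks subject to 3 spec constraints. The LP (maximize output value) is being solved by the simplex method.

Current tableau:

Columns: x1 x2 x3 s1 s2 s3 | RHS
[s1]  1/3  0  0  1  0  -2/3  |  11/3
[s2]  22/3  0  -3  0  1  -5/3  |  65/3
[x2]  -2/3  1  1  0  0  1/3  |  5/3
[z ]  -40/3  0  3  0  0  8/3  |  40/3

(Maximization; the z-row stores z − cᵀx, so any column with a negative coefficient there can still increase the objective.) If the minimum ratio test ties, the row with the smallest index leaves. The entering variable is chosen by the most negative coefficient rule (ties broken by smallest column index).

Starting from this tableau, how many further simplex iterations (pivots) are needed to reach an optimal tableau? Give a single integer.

pivot: x1 in, s2 out → z = 580/11
pivot: x3 in, x2 out → z = 65
No improving column remains; optimal.

2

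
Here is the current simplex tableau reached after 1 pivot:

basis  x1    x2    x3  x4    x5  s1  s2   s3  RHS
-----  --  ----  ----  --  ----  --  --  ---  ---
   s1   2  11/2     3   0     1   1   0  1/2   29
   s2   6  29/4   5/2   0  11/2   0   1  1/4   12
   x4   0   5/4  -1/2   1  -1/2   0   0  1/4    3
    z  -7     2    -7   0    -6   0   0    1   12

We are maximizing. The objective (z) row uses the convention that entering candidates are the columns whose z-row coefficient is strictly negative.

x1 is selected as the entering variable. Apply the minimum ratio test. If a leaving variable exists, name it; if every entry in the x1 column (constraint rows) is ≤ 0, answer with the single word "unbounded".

Ratios: row 1 (s1): 29/2 = 29/2; row 2 (s2): 12/6 = 2; row 3 (x4): entry 0 ≤ 0, skip.
Minimum ratio is in the s2 row, so s2 leaves.

s2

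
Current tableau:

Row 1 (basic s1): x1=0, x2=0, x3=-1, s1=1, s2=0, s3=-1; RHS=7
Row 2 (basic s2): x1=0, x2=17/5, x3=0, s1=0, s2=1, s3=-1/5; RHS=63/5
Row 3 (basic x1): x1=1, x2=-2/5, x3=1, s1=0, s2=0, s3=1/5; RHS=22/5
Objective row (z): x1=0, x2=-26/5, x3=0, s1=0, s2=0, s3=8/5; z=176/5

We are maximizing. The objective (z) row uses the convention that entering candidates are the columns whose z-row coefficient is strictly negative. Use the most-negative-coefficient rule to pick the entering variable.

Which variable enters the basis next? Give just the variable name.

x2

Objective-row coefficients: x1: 0, x2: -26/5, x3: 0, s1: 0, s2: 0, s3: 8/5.
The most negative is -26/5 in column x2, so x2 enters.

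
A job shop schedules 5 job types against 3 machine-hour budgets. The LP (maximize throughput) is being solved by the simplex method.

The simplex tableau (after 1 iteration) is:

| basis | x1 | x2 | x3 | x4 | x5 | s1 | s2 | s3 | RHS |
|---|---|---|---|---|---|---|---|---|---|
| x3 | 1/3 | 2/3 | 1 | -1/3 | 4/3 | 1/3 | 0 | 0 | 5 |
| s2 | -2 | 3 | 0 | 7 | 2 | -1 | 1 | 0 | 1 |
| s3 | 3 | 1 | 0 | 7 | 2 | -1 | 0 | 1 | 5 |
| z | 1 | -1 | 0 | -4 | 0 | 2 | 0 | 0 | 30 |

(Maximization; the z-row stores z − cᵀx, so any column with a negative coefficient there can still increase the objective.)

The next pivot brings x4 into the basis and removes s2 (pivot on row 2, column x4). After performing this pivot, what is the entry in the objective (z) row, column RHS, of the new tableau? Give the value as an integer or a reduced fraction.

Pivot element is row 2, column x4: 7.
Normalize row 2: new (row 2, RHS) = 1/7 = 1/7.
z-row ← z-row − (-4)·(new row 2): 30 − (-4)·(1/7) = 214/7.

214/7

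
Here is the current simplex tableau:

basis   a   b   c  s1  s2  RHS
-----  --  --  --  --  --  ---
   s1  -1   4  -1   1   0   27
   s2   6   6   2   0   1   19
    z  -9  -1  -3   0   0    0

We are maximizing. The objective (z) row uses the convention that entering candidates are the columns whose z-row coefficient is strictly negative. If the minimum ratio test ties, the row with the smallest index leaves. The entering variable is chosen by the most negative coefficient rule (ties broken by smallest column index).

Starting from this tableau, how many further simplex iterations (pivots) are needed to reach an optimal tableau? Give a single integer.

1

pivot: a in, s2 out → z = 57/2
No improving column remains; optimal.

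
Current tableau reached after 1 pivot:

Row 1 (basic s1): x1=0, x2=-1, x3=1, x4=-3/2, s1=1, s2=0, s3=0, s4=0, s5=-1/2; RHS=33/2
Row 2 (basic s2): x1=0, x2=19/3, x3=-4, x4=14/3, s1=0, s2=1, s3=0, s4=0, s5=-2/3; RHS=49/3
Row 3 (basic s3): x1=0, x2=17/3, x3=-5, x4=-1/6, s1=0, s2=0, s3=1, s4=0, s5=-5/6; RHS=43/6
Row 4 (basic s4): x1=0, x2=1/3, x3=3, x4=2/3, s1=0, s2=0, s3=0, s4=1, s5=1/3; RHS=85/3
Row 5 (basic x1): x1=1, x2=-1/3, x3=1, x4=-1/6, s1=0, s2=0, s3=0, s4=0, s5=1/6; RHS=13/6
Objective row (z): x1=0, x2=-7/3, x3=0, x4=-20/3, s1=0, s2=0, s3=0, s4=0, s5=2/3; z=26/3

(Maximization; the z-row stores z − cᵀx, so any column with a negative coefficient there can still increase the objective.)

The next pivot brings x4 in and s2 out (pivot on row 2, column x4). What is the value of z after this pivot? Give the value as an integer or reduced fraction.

32

Minimum ratio for x4: (49/3)/(14/3) = 7/2.
z changes by −(z-row coeff of x4)·ratio = −(-20/3)·(7/2) = 70/3.
New z = 26/3 + (70/3) = 32.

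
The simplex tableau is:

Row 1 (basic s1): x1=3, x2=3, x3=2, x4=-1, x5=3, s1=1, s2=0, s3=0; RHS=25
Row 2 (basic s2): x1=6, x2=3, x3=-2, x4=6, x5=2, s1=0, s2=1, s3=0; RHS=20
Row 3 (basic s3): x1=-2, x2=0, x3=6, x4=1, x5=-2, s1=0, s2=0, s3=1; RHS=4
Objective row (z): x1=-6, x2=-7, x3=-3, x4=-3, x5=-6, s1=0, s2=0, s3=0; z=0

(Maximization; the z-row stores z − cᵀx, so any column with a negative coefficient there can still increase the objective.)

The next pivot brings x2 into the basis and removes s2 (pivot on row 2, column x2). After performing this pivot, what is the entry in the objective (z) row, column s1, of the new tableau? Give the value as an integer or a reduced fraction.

0

Pivot element is row 2, column x2: 3.
Normalize row 2: new (row 2, s1) = 0/3 = 0.
z-row ← z-row − (-7)·(new row 2): 0 − (-7)·0 = 0.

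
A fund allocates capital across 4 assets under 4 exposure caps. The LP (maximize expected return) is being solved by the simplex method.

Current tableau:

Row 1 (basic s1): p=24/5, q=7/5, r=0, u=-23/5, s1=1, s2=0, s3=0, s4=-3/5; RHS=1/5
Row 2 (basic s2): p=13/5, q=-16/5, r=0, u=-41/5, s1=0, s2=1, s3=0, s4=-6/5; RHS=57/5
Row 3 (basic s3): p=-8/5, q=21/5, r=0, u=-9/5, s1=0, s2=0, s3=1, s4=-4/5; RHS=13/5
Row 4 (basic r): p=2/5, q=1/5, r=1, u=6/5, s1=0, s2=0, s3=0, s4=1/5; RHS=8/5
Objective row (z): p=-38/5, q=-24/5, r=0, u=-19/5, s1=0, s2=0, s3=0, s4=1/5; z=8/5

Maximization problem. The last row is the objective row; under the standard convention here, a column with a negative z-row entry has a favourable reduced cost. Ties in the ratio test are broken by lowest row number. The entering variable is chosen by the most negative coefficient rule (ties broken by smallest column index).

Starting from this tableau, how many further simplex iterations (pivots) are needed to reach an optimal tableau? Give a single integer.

3

pivot: p in, s1 out → z = 23/12
pivot: u in, r out → z = 13
pivot: q in, s3 out → z = 356/23
No improving column remains; optimal.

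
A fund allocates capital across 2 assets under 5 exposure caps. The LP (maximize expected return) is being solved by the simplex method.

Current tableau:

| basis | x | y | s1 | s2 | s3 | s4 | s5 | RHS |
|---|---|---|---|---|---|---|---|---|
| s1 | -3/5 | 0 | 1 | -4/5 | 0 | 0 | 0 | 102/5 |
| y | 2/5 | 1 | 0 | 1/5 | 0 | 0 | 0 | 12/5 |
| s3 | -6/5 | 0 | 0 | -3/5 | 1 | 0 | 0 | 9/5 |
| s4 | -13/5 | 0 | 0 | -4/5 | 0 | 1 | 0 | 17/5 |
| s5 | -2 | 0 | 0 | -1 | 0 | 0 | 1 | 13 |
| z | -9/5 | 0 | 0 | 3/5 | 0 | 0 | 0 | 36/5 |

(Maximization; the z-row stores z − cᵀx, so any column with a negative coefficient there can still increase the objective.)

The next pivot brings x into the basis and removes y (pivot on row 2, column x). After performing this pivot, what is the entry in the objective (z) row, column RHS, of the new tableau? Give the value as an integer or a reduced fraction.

Pivot element is row 2, column x: 2/5.
Normalize row 2: new (row 2, RHS) = (12/5)/(2/5) = 6.
z-row ← z-row − (-9/5)·(new row 2): 36/5 − (-9/5)·6 = 18.

18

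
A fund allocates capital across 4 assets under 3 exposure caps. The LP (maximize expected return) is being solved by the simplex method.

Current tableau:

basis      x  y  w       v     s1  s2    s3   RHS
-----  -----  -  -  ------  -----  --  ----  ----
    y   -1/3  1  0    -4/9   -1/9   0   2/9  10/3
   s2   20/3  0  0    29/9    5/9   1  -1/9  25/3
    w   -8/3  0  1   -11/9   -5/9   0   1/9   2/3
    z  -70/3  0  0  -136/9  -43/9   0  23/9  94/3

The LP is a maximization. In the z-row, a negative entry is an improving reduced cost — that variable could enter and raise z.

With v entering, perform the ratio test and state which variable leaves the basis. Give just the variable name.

s2

Ratios: row 1 (y): entry -4/9 ≤ 0, skip; row 2 (s2): (25/3)/(29/9) = 75/29; row 3 (w): entry -11/9 ≤ 0, skip.
Minimum ratio 75/29 is in the s2 row, so s2 leaves.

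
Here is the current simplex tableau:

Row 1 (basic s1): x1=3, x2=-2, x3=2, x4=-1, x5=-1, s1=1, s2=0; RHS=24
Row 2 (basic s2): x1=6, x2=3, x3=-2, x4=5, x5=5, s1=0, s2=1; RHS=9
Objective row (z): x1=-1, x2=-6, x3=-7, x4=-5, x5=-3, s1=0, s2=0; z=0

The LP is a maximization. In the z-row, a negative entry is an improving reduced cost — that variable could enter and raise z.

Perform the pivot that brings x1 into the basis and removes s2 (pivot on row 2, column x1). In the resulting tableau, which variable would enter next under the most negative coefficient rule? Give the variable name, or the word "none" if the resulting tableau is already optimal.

Pivot element 6. New z-row = old z-row − (-1)·(row 2/6).
Updated z-row coefficients: x1: 0, x2: -11/2, x3: -22/3, x4: -25/6, x5: -13/6, s1: 0, s2: 1/6.
The most negative is -22/3 in column x3, so x3 would enter next.

x3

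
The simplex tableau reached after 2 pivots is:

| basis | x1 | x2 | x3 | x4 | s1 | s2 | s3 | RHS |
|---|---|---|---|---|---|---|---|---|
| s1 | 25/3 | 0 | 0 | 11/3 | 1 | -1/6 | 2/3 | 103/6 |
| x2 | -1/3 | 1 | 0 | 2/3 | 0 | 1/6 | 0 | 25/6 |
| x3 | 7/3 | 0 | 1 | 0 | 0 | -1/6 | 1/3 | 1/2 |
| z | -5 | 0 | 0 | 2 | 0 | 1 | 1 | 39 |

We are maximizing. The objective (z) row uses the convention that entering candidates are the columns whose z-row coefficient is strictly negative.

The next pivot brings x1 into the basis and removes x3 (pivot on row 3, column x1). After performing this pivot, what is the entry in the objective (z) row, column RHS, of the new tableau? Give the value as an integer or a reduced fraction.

Pivot element is row 3, column x1: 7/3.
Normalize row 3: new (row 3, RHS) = (1/2)/(7/3) = 3/14.
z-row ← z-row − (-5)·(new row 3): 39 − (-5)·(3/14) = 561/14.

561/14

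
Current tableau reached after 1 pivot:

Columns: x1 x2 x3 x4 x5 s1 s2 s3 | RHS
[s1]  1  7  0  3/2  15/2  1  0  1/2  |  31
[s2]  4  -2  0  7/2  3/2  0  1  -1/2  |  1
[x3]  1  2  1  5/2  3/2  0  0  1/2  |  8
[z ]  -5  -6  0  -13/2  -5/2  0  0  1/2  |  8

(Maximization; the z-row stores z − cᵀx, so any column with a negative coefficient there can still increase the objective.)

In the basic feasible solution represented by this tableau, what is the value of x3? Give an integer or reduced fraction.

x3 is basic (row 3); its value is the RHS of that row: 8.

8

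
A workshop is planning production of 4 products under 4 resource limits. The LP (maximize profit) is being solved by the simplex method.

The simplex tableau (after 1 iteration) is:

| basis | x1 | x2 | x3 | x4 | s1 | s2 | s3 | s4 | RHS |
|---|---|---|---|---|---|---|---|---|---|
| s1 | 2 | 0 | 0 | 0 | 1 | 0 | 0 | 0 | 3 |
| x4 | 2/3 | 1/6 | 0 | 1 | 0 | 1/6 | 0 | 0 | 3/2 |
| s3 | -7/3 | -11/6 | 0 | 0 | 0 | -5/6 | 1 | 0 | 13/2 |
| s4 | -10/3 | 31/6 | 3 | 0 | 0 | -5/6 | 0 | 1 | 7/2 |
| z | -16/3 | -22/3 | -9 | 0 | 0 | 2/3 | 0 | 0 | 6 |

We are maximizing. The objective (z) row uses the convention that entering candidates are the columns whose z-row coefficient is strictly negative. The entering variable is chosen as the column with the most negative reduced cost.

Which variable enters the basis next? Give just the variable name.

x3

Objective-row coefficients: x1: -16/3, x2: -22/3, x3: -9, x4: 0, s1: 0, s2: 2/3, s3: 0, s4: 0.
The most negative is -9 in column x3, so x3 enters.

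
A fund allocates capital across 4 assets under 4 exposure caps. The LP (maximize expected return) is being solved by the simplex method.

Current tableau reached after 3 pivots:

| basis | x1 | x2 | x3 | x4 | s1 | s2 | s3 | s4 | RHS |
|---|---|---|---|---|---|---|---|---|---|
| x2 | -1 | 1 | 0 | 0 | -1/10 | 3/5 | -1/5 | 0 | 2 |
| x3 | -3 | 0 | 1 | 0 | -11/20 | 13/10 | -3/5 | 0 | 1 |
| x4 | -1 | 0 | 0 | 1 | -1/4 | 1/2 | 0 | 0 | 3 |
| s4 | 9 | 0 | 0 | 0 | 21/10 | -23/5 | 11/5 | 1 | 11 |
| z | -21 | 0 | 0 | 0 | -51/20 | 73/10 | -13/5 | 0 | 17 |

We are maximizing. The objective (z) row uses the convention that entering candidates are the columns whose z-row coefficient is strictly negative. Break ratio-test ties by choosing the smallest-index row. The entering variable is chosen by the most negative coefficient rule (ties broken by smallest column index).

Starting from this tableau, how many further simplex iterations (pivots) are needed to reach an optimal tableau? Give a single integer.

2

pivot: x1 in, s4 out → z = 128/3
pivot: s2 in, x2 out → z = 1337/8
No improving column remains; optimal.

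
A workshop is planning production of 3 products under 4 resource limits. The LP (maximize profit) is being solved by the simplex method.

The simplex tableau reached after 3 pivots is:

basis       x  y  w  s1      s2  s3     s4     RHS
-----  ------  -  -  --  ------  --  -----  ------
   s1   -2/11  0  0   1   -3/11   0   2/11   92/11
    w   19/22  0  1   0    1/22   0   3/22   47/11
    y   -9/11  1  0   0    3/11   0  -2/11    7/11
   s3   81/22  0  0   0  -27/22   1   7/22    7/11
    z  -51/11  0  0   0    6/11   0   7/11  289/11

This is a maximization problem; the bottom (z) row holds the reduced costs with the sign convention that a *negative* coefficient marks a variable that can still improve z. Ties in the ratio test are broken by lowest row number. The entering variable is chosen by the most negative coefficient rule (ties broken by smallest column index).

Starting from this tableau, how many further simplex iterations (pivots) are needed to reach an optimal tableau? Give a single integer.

2

pivot: x in, s3 out → z = 731/27
pivot: s2 in, w out → z = 355/9
No improving column remains; optimal.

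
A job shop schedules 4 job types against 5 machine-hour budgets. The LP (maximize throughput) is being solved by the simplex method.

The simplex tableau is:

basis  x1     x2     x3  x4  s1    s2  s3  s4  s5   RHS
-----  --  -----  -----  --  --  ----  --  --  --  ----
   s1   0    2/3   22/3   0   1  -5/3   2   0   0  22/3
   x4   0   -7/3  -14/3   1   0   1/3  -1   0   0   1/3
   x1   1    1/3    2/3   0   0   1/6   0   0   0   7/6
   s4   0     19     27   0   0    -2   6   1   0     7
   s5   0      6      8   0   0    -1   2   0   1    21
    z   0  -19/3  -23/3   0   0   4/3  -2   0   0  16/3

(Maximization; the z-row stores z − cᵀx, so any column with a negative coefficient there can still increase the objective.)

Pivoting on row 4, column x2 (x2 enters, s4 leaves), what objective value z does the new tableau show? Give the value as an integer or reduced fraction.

Minimum ratio for x2: 7/19 = 7/19.
z changes by −(z-row coeff of x2)·ratio = −(-19/3)·(7/19) = 7/3.
New z = 16/3 + (7/3) = 23/3.

23/3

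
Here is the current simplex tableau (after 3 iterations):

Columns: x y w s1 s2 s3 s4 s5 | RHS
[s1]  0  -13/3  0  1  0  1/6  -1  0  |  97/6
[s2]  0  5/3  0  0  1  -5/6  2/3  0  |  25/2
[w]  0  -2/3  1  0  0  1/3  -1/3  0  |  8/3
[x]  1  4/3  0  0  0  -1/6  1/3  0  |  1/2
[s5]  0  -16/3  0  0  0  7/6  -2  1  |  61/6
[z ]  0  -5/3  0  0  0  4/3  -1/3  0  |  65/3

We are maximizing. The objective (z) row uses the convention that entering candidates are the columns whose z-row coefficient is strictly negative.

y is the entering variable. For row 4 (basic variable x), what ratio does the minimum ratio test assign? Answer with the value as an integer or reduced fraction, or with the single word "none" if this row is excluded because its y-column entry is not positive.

Ratio = RHS / (y entry) = (1/2) / (4/3) = 3/8.

3/8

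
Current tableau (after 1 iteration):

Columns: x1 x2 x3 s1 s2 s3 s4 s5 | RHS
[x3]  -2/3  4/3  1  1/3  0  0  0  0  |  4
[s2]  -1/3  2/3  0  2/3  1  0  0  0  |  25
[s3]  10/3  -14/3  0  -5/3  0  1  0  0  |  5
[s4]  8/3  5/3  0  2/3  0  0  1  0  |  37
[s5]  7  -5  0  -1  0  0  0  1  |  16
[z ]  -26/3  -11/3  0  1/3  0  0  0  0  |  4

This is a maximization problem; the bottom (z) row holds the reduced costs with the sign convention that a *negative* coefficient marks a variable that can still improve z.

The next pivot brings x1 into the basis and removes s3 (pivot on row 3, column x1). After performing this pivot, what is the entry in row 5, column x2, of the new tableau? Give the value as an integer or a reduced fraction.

Pivot element is row 3, column x1: 10/3.
Normalize row 3: new (row 3, x2) = (-14/3)/(10/3) = -7/5.
row 5 ← row 5 − 7·(new row 3): -5 − 7·(-7/5) = 24/5.

24/5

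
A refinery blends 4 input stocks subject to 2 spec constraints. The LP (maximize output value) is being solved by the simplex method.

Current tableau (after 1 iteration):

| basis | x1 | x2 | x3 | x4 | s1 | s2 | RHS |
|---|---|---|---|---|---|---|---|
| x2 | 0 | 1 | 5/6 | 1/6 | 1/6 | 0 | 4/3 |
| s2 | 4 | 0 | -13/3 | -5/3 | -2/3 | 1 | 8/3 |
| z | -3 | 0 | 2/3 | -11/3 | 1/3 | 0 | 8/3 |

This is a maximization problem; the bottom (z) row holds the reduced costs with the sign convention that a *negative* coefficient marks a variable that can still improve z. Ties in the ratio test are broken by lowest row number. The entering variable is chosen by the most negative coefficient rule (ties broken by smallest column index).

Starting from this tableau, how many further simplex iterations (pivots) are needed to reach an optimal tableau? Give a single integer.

pivot: x4 in, x2 out → z = 32
pivot: x1 in, s2 out → z = 44
No improving column remains; optimal.

2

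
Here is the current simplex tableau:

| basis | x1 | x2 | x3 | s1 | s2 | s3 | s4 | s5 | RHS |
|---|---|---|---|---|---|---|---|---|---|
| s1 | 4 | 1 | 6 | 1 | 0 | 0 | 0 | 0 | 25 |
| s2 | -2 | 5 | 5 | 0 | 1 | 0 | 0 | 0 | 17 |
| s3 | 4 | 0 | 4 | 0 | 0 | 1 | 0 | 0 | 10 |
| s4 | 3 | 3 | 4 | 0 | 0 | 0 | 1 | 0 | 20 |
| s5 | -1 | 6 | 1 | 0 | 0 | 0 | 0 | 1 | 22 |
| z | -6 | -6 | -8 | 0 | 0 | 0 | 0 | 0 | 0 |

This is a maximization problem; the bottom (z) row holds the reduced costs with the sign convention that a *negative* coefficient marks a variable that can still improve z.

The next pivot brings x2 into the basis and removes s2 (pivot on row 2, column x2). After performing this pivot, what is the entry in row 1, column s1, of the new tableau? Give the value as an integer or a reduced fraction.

1

Pivot element is row 2, column x2: 5.
Normalize row 2: new (row 2, s1) = 0/5 = 0.
row 1 ← row 1 − 1·(new row 2): 1 − 1·0 = 1.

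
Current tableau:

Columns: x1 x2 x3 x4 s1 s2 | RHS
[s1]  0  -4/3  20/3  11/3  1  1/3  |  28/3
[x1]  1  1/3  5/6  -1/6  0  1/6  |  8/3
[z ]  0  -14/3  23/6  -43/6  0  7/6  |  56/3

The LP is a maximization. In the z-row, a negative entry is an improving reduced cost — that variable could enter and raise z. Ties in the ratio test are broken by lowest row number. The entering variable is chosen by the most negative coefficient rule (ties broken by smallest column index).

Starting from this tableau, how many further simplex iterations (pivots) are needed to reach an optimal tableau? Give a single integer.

pivot: x4 in, s1 out → z = 406/11
pivot: x2 in, x1 out → z = 358/3
No improving column remains; optimal.

2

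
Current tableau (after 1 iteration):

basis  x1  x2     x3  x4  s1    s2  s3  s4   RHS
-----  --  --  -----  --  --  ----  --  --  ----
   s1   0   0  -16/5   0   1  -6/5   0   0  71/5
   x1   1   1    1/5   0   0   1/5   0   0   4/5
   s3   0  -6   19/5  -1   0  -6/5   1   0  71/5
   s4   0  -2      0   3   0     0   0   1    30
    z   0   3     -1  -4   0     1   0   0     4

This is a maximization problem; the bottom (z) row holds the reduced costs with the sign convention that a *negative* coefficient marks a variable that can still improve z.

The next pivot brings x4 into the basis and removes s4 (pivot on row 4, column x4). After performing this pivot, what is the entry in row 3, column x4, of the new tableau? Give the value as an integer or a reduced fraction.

Pivot element is row 4, column x4: 3.
Normalize row 4: new (row 4, x4) = 3/3 = 1.
row 3 ← row 3 − (-1)·(new row 4): -1 − (-1)·1 = 0.

0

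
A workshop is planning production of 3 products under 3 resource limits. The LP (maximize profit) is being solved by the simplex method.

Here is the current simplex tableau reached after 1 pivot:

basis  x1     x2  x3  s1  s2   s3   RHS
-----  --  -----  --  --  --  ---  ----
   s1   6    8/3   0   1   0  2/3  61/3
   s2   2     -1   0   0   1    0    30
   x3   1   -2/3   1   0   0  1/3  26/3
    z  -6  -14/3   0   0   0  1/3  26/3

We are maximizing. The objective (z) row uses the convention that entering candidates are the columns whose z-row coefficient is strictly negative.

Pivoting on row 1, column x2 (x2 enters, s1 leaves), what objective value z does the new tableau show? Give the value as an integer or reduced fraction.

Minimum ratio for x2: (61/3)/(8/3) = 61/8.
z changes by −(z-row coeff of x2)·ratio = −(-14/3)·(61/8) = 427/12.
New z = 26/3 + (427/12) = 177/4.

177/4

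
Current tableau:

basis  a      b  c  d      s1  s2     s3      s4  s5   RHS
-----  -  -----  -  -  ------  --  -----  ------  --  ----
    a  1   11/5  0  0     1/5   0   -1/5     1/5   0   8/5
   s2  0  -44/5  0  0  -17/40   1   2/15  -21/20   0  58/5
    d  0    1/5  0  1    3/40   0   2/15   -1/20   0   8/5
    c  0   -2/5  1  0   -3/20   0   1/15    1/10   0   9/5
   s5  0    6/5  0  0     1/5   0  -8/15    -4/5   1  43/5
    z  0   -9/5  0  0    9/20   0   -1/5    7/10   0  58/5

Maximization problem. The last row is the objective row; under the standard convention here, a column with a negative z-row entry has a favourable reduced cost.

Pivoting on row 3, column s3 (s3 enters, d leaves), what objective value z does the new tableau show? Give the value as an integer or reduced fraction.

Minimum ratio for s3: (8/5)/(2/15) = 12.
z changes by −(z-row coeff of s3)·ratio = −(-1/5)·12 = 12/5.
New z = 58/5 + (12/5) = 14.

14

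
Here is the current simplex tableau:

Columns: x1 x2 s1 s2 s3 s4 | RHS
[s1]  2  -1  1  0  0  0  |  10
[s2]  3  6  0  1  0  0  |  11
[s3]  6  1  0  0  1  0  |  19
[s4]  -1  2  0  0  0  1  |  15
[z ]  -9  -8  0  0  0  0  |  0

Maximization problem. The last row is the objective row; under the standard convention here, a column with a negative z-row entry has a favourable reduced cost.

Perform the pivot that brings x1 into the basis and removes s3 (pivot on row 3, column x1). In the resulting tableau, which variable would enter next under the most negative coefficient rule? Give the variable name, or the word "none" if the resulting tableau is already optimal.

Pivot element 6. New z-row = old z-row − (-9)·(row 3/6).
Updated z-row coefficients: x1: 0, x2: -13/2, s1: 0, s2: 0, s3: 3/2, s4: 0.
The most negative is -13/2 in column x2, so x2 would enter next.

x2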